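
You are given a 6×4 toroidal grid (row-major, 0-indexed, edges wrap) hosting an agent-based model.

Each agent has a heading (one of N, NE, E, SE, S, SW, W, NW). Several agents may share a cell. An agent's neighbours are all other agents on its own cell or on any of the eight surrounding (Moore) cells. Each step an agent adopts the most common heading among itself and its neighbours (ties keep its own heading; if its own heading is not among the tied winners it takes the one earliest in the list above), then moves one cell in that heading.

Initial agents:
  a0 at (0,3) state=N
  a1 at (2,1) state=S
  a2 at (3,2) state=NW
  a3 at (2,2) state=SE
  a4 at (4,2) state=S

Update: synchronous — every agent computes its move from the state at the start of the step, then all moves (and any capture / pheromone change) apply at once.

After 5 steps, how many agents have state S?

5

t=1: a0@(5,3):N a1@(3,1):S a2@(4,2):S a3@(3,3):SE a4@(5,2):S
t=2: a0@(0,3):S a1@(4,1):S a2@(5,2):S a3@(4,0):SE a4@(0,2):S
t=3: a0@(1,3):S a1@(5,1):S a2@(0,2):S a3@(5,1):SE a4@(1,2):S
t=4: a0@(2,3):S a1@(0,1):S a2@(1,2):S a3@(0,1):S a4@(2,2):S
t=5: a0@(3,3):S a1@(1,1):S a2@(2,2):S a3@(1,1):S a4@(3,2):S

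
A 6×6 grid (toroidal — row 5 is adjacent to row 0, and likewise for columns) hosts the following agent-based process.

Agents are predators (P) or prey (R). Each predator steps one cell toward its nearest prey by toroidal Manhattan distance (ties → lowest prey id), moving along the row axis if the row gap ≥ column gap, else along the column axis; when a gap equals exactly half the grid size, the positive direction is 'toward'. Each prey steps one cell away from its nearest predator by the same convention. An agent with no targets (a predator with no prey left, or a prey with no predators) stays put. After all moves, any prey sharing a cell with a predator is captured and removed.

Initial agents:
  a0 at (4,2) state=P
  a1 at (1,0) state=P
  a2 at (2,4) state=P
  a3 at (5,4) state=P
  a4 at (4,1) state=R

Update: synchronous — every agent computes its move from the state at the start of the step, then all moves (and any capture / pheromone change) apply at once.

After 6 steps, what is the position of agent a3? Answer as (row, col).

(4, 5)

t=1: a0@(4,1):P a1@(2,0):P a2@(2,5):P a3@(5,5):P a4@(4,0):R
t=2: a0@(4,0):P a1@(3,0):P a2@(3,5):P a3@(4,5):P
t=3: (unchanged — steady state)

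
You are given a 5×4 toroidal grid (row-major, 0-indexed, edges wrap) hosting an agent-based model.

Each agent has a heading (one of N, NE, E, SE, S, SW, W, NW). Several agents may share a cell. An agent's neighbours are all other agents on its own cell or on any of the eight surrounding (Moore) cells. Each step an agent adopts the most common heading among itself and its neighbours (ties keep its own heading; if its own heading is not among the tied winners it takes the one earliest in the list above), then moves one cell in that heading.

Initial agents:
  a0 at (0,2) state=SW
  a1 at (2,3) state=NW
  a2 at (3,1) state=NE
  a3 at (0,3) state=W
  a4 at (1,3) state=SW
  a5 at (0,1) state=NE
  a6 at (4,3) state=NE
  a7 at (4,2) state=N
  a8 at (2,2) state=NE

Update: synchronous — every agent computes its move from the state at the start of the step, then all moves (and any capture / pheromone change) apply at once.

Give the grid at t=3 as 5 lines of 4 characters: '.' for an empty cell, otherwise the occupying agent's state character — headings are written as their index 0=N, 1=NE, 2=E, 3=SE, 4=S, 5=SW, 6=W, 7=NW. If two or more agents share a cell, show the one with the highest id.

t=1: a0@(1,1):SW a1@(1,2):NW a2@(2,2):NE a3@(1,2):SW a4@(2,2):SW a5@(4,2):NE a6@(3,0):NE a7@(3,3):NE a8@(1,3):NE
t=2: a0@(2,0):SW a1@(2,1):SW a2@(1,3):NE a3@(2,1):SW a4@(3,1):SW a5@(3,3):NE a6@(2,1):NE a7@(2,0):NE a8@(0,0):NE
t=3: a0@(3,3):SW a1@(3,0):SW a2@(0,0):NE a3@(3,0):SW a4@(4,0):SW a5@(2,0):NE a6@(3,0):SW a7@(1,1):NE a8@(4,1):NE

1...
.1..
1...
5..5
51..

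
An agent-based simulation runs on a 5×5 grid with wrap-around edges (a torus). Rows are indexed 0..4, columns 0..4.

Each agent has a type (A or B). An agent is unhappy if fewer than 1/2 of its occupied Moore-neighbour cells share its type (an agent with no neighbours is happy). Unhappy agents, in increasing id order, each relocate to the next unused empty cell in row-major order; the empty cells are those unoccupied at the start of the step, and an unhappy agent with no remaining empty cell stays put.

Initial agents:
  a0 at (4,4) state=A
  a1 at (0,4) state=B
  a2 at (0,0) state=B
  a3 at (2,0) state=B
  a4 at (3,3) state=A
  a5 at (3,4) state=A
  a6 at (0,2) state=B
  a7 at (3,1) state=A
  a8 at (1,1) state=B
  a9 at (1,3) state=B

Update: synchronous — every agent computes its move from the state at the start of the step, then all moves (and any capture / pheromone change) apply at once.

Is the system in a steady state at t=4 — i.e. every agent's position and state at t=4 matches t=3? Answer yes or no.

no

t=1: a0@(4,4):A a1@(0,4):B a2@(0,0):B a3@(0,1):B a4@(3,3):A a5@(3,4):A a6@(0,2):B a7@(0,3):A a8@(1,1):B a9@(1,3):B
t=2: a0@(4,4):A a1@(0,4):B a2@(0,0):B a3@(0,1):B a4@(3,3):A a5@(3,4):A a6@(0,2):B a7@(1,0):A a8@(1,1):B a9@(1,3):B
t=3: a0@(4,4):A a1@(0,4):B a2@(0,0):B a3@(0,1):B a4@(3,3):A a5@(3,4):A a6@(0,2):B a7@(0,3):A a8@(1,1):B a9@(1,3):B
t=4: a0@(4,4):A a1@(0,4):B a2@(0,0):B a3@(0,1):B a4@(3,3):A a5@(3,4):A a6@(0,2):B a7@(1,0):A a8@(1,1):B a9@(1,3):B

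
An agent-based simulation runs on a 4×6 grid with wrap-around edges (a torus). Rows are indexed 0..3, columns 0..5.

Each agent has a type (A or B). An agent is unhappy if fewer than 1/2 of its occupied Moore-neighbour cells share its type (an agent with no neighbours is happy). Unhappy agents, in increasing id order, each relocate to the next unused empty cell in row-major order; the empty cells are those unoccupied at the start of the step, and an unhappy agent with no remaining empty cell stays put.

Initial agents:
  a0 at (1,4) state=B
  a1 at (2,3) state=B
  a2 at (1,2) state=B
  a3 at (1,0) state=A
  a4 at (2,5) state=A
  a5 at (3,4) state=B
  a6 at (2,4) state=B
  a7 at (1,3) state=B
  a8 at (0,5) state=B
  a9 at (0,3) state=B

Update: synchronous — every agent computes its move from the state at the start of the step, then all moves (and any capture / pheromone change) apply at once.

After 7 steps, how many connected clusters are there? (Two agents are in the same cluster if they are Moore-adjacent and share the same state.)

2

t=1: a0@(1,4):B a1@(2,3):B a2@(1,2):B a3@(1,0):A a4@(0,0):A a5@(3,4):B a6@(2,4):B a7@(1,3):B a8@(0,5):B a9@(0,3):B
t=2: (unchanged — steady state)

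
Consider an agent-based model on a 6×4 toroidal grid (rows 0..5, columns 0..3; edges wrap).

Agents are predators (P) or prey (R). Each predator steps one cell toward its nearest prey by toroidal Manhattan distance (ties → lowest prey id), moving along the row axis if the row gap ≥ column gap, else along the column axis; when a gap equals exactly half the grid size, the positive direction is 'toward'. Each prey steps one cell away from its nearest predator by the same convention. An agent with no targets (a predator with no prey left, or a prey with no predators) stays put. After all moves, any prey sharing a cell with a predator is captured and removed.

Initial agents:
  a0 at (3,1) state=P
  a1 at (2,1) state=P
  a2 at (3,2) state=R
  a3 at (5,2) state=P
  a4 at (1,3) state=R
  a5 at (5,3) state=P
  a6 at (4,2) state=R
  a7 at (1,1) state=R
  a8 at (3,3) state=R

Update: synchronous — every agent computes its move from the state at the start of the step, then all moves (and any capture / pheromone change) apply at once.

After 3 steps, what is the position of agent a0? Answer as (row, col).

(3, 0)

t=1: a0@(3,2):P a1@(1,1):P a2@(3,3):R a3@(4,2):P a4@(2,3):R a5@(0,3):P a7@(0,1):R
t=2: a0@(3,3):P a1@(0,1):P a2@(3,0):R a3@(3,2):P a5@(1,3):P a7@(5,1):R
t=3: a0@(3,0):P a1@(5,1):P a2@(3,1):R a3@(3,3):P a5@(2,3):P a7@(4,1):R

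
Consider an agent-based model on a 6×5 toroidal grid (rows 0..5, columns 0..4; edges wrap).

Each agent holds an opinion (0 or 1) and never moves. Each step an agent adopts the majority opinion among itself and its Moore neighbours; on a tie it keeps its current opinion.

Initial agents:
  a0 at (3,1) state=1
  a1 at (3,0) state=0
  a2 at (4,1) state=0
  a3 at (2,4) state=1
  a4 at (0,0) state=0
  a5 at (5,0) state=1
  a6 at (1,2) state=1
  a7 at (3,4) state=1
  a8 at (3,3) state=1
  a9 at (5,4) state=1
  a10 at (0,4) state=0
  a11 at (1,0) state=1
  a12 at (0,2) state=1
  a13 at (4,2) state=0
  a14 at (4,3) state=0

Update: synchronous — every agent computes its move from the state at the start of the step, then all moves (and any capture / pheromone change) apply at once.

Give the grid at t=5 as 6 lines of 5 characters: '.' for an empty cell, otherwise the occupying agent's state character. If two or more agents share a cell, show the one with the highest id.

t=1: a0@(3,1):0 a1@(3,0):1 a2@(4,1):0 a3@(2,4):1 a4@(0,0):1 a5@(5,0):0 a6@(1,2):1 a7@(3,4):1 a8@(3,3):1 a9@(5,4):0 a10@(0,4):1 a11@(1,0):1 a12@(0,2):1 a13@(4,2):0 a14@(4,3):1
t=2: a0@(3,1):0 a1@(3,0):1 a2@(4,1):0 a3@(2,4):1 a4@(0,0):1 a5@(5,0):0 a6@(1,2):1 a7@(3,4):1 a8@(3,3):1 a9@(5,4):1 a10@(0,4):1 a11@(1,0):1 a12@(0,2):1 a13@(4,2):0 a14@(4,3):1
t=3: a0@(3,1):0 a1@(3,0):1 a2@(4,1):0 a3@(2,4):1 a4@(0,0):1 a5@(5,0):1 a6@(1,2):1 a7@(3,4):1 a8@(3,3):1 a9@(5,4):1 a10@(0,4):1 a11@(1,0):1 a12@(0,2):1 a13@(4,2):0 a14@(4,3):1
t=4: (unchanged — steady state)

1.1.1
1.1..
....1
10.11
.001.
1...1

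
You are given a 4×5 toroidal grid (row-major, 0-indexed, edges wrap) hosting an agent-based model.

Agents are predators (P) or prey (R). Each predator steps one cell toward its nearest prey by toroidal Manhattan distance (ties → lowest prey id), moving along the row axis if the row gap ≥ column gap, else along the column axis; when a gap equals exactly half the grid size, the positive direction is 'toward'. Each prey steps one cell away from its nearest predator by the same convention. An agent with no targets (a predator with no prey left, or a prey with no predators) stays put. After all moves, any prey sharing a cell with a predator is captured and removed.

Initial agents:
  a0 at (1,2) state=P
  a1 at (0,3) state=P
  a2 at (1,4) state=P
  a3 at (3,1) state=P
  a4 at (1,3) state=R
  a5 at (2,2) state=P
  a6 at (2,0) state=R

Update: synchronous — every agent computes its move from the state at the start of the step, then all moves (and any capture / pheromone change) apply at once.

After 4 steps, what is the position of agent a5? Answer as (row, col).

(1, 0)

t=1: a0@(1,3):P a1@(1,3):P a2@(1,3):P a3@(2,1):P a4@(1,4):R a5@(1,2):P a6@(3,0):R
t=2: a0@(1,4):P a1@(1,4):P a2@(1,4):P a3@(3,1):P a4@(1,0):R a5@(1,3):P a6@(0,0):R
t=3: a0@(1,0):P a1@(1,0):P a2@(1,0):P a3@(0,1):P a4@(1,1):R a5@(1,4):P a6@(3,0):R
t=4: a0@(1,1):P a1@(1,1):P a2@(1,1):P a3@(1,1):P a4@(1,2):R a5@(1,0):P a6@(2,0):R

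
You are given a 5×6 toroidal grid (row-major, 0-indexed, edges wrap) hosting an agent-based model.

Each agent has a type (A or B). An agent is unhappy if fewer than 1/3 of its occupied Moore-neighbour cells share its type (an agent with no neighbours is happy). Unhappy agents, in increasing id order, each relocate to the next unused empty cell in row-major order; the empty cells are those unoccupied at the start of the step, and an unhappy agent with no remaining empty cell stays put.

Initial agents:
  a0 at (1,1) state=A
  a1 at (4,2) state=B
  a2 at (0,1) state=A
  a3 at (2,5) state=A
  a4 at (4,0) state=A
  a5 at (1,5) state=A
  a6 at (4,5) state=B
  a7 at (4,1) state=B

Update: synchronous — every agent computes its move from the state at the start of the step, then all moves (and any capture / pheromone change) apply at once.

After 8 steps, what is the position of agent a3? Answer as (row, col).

(2, 5)

t=1: a0@(1,1):A a1@(4,2):B a2@(0,1):A a3@(2,5):A a4@(4,0):A a5@(1,5):A a6@(0,0):B a7@(4,1):B
t=2: a0@(1,1):A a1@(4,2):B a2@(0,1):A a3@(2,5):A a4@(4,0):A a5@(1,5):A a6@(0,2):B a7@(4,1):B
t=3: (unchanged — steady state)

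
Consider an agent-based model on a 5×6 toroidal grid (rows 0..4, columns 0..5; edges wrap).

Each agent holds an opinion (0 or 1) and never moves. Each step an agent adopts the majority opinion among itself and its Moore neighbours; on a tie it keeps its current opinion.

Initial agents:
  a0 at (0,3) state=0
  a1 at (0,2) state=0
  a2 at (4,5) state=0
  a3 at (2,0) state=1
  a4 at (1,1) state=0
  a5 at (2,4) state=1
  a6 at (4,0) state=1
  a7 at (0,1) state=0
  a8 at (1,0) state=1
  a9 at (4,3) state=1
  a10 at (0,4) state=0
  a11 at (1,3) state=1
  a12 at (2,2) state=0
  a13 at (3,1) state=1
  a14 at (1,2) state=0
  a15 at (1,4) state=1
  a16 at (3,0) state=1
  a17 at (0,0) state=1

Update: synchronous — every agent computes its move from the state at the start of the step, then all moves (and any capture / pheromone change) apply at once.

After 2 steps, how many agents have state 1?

t=1: a0@(0,3):0 a1@(0,2):0 a2@(4,5):1 a3@(2,0):1 a4@(1,1):0 a5@(2,4):1 a6@(4,0):1 a7@(0,1):0 a8@(1,0):1 a9@(4,3):0 a10@(0,4):0 a11@(1,3):0 a12@(2,2):0 a13@(3,1):1 a14@(1,2):0 a15@(1,4):1 a16@(3,0):1 a17@(0,0):1
t=2: a0@(0,3):0 a1@(0,2):0 a2@(4,5):1 a3@(2,0):1 a4@(1,1):0 a5@(2,4):1 a6@(4,0):1 a7@(0,1):0 a8@(1,0):1 a9@(4,3):0 a10@(0,4):0 a11@(1,3):0 a12@(2,2):0 a13@(3,1):1 a14@(1,2):0 a15@(1,4):0 a16@(3,0):1 a17@(0,0):1

8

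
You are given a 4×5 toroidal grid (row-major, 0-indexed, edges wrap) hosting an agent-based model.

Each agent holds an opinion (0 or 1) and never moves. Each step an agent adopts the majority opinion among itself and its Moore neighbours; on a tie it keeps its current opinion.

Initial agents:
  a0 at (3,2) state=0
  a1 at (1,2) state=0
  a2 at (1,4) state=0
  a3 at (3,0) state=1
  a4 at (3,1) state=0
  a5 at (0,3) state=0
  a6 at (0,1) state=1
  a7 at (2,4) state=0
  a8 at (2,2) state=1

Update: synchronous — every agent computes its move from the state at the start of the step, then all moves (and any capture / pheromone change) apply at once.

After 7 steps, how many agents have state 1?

t=1: a0@(3,2):0 a1@(1,2):0 a2@(1,4):0 a3@(3,0):1 a4@(3,1):1 a5@(0,3):0 a6@(0,1):0 a7@(2,4):0 a8@(2,2):0
t=2: a0@(3,2):0 a1@(1,2):0 a2@(1,4):0 a3@(3,0):1 a4@(3,1):0 a5@(0,3):0 a6@(0,1):0 a7@(2,4):0 a8@(2,2):0
t=3: a0@(3,2):0 a1@(1,2):0 a2@(1,4):0 a3@(3,0):0 a4@(3,1):0 a5@(0,3):0 a6@(0,1):0 a7@(2,4):0 a8@(2,2):0
t=4: (unchanged — steady state)

0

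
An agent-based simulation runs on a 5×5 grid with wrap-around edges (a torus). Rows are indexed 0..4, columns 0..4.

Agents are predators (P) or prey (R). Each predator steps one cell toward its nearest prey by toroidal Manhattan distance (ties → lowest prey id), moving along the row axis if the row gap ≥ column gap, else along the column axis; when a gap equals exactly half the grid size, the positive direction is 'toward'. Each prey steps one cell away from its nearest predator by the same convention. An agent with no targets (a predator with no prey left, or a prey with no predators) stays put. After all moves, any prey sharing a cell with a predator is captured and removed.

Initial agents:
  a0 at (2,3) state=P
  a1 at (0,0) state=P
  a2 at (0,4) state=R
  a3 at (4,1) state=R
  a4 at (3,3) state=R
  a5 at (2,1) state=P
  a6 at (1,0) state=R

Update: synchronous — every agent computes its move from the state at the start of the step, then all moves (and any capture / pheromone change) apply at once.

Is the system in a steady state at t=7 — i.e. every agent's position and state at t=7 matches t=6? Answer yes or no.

t=1: a0@(3,3):P a1@(0,4):P a2@(0,3):R a4@(4,3):R a5@(3,1):P a6@(2,0):R
t=2: a0@(4,3):P a1@(0,3):P a2@(0,2):R a5@(2,1):P a6@(1,0):R
t=3: a0@(0,3):P a1@(0,2):P a2@(0,1):R a5@(1,1):P a6@(0,0):R
t=4: a0@(0,2):P a1@(0,1):P a2@(0,0):R a5@(0,1):P
t=5: a0@(0,1):P a1@(0,0):P a2@(0,4):R a5@(0,0):P
t=6: a0@(0,0):P a1@(0,4):P a2@(0,3):R a5@(0,4):P
t=7: a0@(0,4):P a1@(0,3):P a2@(0,2):R a5@(0,3):P

no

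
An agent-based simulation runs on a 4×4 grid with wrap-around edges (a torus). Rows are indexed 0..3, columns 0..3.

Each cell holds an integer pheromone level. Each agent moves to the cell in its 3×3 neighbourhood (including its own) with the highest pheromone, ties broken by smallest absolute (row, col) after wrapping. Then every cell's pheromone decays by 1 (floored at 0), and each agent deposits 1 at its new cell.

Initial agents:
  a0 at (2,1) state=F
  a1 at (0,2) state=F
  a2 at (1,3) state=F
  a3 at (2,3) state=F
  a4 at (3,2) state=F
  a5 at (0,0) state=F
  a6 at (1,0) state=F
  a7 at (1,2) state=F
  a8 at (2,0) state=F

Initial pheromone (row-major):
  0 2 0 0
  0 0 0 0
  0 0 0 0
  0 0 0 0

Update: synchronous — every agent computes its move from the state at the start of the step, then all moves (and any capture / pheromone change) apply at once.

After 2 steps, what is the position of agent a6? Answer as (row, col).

(0, 1)

t=1: a0@(1,0) a1@(0,1) a2@(0,0) a3@(1,0) a4@(0,1) a5@(0,1) a6@(0,1) a7@(0,1) a8@(1,0) | pheromone: 1 6 0 0 / 3 0 0 0 / 0 0 0 0 / 0 0 0 0
t=2: a0@(0,1) a1@(0,1) a2@(0,1) a3@(0,1) a4@(0,1) a5@(0,1) a6@(0,1) a7@(0,1) a8@(0,1) | pheromone: 0 14 0 0 / 2 0 0 0 / 0 0 0 0 / 0 0 0 0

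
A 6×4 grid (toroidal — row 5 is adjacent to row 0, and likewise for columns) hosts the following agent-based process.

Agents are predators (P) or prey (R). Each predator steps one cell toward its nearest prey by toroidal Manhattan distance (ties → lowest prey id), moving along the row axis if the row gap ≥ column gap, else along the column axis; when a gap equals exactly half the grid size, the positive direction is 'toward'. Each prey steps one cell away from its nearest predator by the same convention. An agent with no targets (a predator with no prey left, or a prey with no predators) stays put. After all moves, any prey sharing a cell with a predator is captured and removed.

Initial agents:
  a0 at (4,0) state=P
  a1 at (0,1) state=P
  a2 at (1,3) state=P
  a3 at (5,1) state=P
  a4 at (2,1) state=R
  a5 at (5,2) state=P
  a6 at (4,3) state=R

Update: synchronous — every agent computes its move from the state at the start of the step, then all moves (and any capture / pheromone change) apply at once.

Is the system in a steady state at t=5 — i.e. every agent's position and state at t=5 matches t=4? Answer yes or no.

t=1: a0@(4,3):P a1@(1,1):P a2@(1,0):P a3@(0,1):P a4@(3,1):R a5@(4,2):P
t=2: a0@(4,0):P a1@(2,1):P a2@(2,0):P a3@(1,1):P a4@(4,1):R a5@(3,2):P
t=3: a0@(4,1):P a1@(3,1):P a2@(3,0):P a3@(2,1):P a5@(4,2):P
t=4: (unchanged — steady state)

yes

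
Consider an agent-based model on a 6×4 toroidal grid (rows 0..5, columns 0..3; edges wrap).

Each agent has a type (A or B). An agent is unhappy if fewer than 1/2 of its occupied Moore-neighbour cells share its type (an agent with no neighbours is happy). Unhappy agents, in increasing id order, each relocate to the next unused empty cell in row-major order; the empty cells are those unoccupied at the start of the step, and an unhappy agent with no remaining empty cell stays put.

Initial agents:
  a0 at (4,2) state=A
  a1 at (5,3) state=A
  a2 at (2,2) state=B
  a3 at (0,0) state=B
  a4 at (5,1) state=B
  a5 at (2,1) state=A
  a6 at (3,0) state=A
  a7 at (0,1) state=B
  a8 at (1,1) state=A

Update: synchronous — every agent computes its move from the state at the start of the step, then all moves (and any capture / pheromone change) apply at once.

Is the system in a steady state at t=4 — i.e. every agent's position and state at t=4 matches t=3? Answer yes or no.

no

t=1: a0@(4,2):A a1@(5,3):A a2@(0,2):B a3@(0,0):B a4@(5,1):B a5@(2,1):A a6@(3,0):A a7@(0,1):B a8@(0,3):A
t=2: a0@(4,2):A a1@(5,3):A a2@(0,2):B a3@(0,0):B a4@(5,1):B a5@(2,1):A a6@(3,0):A a7@(0,1):B a8@(1,0):A
t=3: a0@(4,2):A a1@(0,3):A a2@(0,2):B a3@(0,0):B a4@(5,1):B a5@(2,1):A a6@(3,0):A a7@(0,1):B a8@(1,1):A
t=4: a0@(1,0):A a1@(1,2):A a2@(0,2):B a3@(0,0):B a4@(5,1):B a5@(2,1):A a6@(3,0):A a7@(0,1):B a8@(1,3):A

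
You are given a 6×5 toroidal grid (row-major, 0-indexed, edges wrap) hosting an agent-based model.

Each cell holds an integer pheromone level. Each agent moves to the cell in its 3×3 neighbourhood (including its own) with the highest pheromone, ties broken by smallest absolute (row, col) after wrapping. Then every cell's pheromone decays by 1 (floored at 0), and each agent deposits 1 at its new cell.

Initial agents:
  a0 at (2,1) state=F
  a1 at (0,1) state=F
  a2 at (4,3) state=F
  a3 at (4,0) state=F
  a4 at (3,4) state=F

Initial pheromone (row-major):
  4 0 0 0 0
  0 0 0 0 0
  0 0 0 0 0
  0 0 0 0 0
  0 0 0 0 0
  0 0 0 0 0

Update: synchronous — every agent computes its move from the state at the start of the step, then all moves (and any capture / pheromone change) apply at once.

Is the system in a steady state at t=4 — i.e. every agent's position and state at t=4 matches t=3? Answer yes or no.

no

t=1: a0@(1,0) a1@(0,0) a2@(3,2) a3@(3,0) a4@(2,0) | pheromone: 4 0 0 0 0 / 1 0 0 0 0 / 1 0 0 0 0 / 1 0 1 0 0 / 0 0 0 0 0 / 0 0 0 0 0
t=2: a0@(0,0) a1@(0,0) a2@(3,2) a3@(2,0) a4@(1,0) | pheromone: 5 0 0 0 0 / 1 0 0 0 0 / 1 0 0 0 0 / 0 0 1 0 0 / 0 0 0 0 0 / 0 0 0 0 0
t=3: a0@(0,0) a1@(0,0) a2@(3,2) a3@(1,0) a4@(0,0) | pheromone: 7 0 0 0 0 / 1 0 0 0 0 / 0 0 0 0 0 / 0 0 1 0 0 / 0 0 0 0 0 / 0 0 0 0 0
t=4: a0@(0,0) a1@(0,0) a2@(3,2) a3@(0,0) a4@(0,0) | pheromone: 10 0 0 0 0 / 0 0 0 0 0 / 0 0 0 0 0 / 0 0 1 0 0 / 0 0 0 0 0 / 0 0 0 0 0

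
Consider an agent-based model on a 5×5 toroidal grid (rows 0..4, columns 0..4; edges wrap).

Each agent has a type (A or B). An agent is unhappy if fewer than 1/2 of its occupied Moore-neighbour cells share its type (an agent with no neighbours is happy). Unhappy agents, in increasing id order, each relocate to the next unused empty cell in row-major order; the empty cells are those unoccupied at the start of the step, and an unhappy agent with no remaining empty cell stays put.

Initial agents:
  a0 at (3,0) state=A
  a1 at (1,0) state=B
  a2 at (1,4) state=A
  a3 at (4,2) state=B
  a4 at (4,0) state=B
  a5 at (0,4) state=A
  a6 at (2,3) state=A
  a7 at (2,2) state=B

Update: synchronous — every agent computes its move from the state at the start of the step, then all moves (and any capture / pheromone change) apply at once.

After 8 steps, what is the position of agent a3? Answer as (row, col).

t=1: a0@(0,0):A a1@(0,1):B a2@(1,4):A a3@(4,2):B a4@(0,2):B a5@(0,3):A a6@(2,3):A a7@(1,1):B
t=2: a0@(0,4):A a1@(0,1):B a2@(1,4):A a3@(4,2):B a4@(0,2):B a5@(1,0):A a6@(2,3):A a7@(1,1):B
t=3: (unchanged — steady state)

(4, 2)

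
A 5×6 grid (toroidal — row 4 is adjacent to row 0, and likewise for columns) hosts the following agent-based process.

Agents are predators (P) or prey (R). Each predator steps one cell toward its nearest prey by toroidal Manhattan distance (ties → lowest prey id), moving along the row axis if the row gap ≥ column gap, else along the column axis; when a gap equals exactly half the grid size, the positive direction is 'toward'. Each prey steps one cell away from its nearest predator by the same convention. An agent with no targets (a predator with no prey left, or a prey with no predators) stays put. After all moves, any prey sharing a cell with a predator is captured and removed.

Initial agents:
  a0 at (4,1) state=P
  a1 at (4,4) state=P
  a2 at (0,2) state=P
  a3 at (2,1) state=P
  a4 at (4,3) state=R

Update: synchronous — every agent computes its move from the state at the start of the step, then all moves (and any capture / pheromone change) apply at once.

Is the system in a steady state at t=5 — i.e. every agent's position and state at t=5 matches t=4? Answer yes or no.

yes

t=1: a0@(4,2):P a1@(4,3):P a2@(4,2):P a3@(3,1):P
t=2: (unchanged — steady state)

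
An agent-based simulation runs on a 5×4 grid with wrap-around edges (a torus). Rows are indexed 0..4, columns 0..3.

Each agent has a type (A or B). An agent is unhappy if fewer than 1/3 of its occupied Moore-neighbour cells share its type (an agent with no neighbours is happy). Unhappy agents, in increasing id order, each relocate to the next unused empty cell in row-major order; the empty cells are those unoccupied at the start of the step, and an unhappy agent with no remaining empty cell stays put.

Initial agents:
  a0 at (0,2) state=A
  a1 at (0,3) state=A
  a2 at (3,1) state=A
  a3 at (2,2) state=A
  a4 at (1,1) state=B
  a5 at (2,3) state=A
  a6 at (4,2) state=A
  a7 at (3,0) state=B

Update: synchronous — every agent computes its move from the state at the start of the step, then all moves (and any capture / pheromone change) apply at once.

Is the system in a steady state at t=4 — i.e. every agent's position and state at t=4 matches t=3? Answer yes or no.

yes

t=1: a0@(0,2):A a1@(0,3):A a2@(3,1):A a3@(2,2):A a4@(0,0):B a5@(2,3):A a6@(4,2):A a7@(0,1):B
t=2: (unchanged — steady state)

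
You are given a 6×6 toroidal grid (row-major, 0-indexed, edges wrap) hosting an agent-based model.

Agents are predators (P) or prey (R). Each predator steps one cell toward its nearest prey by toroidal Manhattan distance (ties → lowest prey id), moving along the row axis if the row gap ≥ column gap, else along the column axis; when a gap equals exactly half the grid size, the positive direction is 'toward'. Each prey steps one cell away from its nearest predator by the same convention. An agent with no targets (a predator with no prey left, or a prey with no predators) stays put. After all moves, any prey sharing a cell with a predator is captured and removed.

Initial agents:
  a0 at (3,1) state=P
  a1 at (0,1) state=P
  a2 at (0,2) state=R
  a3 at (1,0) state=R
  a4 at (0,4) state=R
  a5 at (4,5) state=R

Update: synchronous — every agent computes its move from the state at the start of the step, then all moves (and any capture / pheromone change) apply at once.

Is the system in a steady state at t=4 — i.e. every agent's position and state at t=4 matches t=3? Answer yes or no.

no

t=1: a0@(2,1):P a1@(0,2):P a2@(0,3):R a3@(2,0):R a4@(0,3):R a5@(4,4):R
t=2: a0@(2,0):P a1@(0,3):P a2@(0,4):R a3@(2,5):R a4@(0,4):R a5@(3,4):R
t=3: a0@(2,5):P a1@(0,4):P a2@(0,5):R a3@(2,4):R a4@(0,5):R a5@(3,3):R
t=4: a0@(2,4):P a1@(0,5):P a2@(0,0):R a3@(2,3):R a4@(0,0):R a5@(3,2):R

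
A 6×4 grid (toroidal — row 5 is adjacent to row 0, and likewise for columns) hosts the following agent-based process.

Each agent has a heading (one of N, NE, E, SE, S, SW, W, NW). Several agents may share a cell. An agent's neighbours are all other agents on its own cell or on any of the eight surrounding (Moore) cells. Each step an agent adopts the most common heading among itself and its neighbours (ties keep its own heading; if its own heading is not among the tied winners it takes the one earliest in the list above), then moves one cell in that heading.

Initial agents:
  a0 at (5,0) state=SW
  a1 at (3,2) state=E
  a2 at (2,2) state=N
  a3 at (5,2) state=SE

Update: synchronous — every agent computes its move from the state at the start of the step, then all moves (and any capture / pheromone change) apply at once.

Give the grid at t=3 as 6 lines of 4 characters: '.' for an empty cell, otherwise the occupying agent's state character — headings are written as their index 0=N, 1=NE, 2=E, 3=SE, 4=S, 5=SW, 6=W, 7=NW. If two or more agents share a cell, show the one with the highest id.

t=1: a0@(0,3):SW a1@(3,3):E a2@(1,2):N a3@(0,3):SE
t=2: a0@(1,2):SW a1@(3,0):E a2@(0,2):N a3@(1,0):SE
t=3: a0@(2,1):SW a1@(3,1):E a2@(5,2):N a3@(2,1):SE

....
....
.3..
.2..
....
..0.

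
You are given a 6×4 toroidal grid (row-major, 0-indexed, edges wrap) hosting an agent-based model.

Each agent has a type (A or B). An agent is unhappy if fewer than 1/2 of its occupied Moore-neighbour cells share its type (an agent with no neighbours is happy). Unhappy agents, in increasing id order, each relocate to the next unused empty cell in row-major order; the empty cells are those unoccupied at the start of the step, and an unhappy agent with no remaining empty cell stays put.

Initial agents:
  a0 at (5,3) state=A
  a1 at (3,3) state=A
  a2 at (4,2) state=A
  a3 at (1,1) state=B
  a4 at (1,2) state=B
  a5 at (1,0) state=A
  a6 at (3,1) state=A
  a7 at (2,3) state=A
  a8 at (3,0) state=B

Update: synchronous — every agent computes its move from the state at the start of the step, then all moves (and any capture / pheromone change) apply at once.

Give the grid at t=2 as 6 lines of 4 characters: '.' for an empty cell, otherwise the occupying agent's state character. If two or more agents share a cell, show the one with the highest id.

t=1: a0@(5,3):A a1@(3,3):A a2@(4,2):A a3@(1,1):B a4@(1,2):B a5@(1,0):A a6@(3,1):A a7@(2,3):A a8@(0,0):B
t=2: a0@(5,3):A a1@(3,3):A a2@(4,2):A a3@(1,1):B a4@(1,2):B a5@(0,1):A a6@(3,1):A a7@(2,3):A a8@(0,2):B

.AB.
.BB.
...A
.A.A
..A.
...A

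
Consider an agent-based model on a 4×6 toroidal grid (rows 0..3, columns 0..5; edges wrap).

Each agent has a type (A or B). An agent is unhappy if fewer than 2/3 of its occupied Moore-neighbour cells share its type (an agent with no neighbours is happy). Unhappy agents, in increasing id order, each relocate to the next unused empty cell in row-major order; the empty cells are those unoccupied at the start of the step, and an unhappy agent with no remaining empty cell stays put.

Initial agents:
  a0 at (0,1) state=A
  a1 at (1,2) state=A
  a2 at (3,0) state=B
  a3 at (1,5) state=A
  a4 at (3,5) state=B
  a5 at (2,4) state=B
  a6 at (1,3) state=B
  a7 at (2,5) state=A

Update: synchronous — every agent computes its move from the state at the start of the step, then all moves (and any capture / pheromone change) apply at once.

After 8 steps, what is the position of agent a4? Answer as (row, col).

t=1: a0@(0,0):A a1@(0,2):A a2@(0,3):B a3@(0,4):A a4@(3,5):B a5@(0,5):B a6@(1,0):B a7@(1,1):A
t=2: a0@(0,1):A a1@(1,2):A a2@(1,3):B a3@(1,4):A a4@(1,5):B a5@(2,0):B a6@(2,1):B a7@(1,1):A
t=3: a0@(0,1):A a1@(0,0):A a2@(0,2):B a3@(0,3):A a4@(0,4):B a5@(2,0):B a6@(0,5):B a7@(1,0):A
t=4: a0@(0,1):A a1@(0,0):A a2@(1,1):B a3@(1,2):A a4@(1,3):B a5@(1,4):B a6@(1,5):B a7@(2,1):A
t=5: a0@(0,1):A a1@(0,2):A a2@(0,3):B a3@(0,4):A a4@(0,5):B a5@(1,4):B a6@(1,0):B a7@(2,0):A
t=6: a0@(0,0):A a1@(1,1):A a2@(1,2):B a3@(1,3):A a4@(0,5):B a5@(1,4):B a6@(1,5):B a7@(2,1):A
t=7: a0@(0,1):A a1@(1,1):A a2@(0,2):B a3@(0,3):A a4@(0,5):B a5@(1,4):B a6@(1,5):B a7@(0,4):A
t=8: a0@(0,0):A a1@(1,0):A a2@(1,2):B a3@(1,3):A a4@(0,5):B a5@(2,0):B a6@(1,5):B a7@(2,1):A

(0, 5)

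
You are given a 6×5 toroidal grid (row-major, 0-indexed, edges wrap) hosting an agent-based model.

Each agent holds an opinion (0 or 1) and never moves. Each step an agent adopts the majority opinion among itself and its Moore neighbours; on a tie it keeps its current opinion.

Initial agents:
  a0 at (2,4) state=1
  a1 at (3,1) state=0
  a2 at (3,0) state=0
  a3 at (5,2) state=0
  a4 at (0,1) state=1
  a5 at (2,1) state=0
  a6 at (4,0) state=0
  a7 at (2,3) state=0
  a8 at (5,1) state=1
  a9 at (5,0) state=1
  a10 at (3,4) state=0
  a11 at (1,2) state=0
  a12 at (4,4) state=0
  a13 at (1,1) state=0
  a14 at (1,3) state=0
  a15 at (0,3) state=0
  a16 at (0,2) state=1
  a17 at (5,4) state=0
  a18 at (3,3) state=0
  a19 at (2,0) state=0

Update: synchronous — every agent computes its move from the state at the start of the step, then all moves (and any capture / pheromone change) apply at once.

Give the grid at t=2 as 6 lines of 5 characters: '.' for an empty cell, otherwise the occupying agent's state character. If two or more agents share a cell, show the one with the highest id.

.100.
.000.
00.00
00.00
0...0
111.0

t=1: a0@(2,4):0 a1@(3,1):0 a2@(3,0):0 a3@(5,2):1 a4@(0,1):1 a5@(2,1):0 a6@(4,0):0 a7@(2,3):0 a8@(5,1):1 a9@(5,0):1 a10@(3,4):0 a11@(1,2):0 a12@(4,4):0 a13@(1,1):0 a14@(1,3):0 a15@(0,3):0 a16@(0,2):0 a17@(5,4):0 a18@(3,3):0 a19@(2,0):0
t=2: (unchanged — steady state)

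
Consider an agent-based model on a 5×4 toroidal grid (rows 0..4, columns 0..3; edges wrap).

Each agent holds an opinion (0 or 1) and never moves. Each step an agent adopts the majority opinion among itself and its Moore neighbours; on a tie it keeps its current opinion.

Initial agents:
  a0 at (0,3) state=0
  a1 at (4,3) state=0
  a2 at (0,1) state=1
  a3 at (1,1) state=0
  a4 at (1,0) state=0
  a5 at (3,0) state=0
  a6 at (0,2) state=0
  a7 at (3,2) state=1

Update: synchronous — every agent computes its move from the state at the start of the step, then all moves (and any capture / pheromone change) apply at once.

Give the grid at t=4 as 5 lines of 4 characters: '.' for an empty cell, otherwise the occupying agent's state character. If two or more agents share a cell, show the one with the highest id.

t=1: a0@(0,3):0 a1@(4,3):0 a2@(0,1):0 a3@(1,1):0 a4@(1,0):0 a5@(3,0):0 a6@(0,2):0 a7@(3,2):1
t=2: (unchanged — steady state)

.000
00..
....
0.1.
...0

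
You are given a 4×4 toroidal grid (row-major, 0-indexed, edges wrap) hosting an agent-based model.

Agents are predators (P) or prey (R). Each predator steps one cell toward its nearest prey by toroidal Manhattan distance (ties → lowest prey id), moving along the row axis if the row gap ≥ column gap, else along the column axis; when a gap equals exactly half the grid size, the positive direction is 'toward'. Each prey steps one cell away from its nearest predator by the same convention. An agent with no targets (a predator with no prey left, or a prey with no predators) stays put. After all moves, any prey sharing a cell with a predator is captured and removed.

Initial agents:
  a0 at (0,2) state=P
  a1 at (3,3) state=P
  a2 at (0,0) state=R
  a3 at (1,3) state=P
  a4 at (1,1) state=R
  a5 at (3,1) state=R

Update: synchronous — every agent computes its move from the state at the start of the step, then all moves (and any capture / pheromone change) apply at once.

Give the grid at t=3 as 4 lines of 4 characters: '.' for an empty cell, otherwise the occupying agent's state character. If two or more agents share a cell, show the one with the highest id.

....
P...
....
....

t=1: a0@(0,3):P a1@(0,3):P a3@(0,3):P a4@(2,1):R a5@(2,1):R
t=2: a0@(1,3):P a1@(1,3):P a3@(1,3):P a4@(1,1):R a5@(1,1):R
t=3: a0@(1,0):P a1@(1,0):P a3@(1,0):P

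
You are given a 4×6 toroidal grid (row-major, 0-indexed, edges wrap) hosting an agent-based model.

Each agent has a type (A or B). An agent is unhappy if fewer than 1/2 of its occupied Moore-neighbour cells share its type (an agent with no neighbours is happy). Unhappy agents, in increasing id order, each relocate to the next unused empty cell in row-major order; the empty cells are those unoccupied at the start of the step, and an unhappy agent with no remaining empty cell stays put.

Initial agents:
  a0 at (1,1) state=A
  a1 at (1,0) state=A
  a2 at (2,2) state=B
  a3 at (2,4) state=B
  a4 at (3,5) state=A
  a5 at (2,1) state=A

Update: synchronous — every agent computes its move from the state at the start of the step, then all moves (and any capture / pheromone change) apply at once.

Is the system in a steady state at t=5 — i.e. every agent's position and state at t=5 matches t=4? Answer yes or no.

yes

t=1: a0@(1,1):A a1@(1,0):A a2@(0,0):B a3@(0,1):B a4@(0,2):A a5@(2,1):A
t=2: a0@(1,1):A a1@(1,0):A a2@(0,3):B a3@(0,4):B a4@(0,2):A a5@(2,1):A
t=3: (unchanged — steady state)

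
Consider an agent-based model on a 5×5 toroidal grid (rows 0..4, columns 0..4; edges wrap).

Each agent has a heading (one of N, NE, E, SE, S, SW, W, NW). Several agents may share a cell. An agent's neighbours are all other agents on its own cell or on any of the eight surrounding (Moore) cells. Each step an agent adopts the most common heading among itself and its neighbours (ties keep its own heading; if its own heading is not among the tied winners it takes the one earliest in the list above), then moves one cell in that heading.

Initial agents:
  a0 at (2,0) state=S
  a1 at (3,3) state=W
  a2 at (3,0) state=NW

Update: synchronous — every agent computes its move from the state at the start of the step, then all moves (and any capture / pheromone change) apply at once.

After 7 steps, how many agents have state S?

t=1: a0@(3,0):S a1@(3,2):W a2@(2,4):NW
t=2: a0@(4,0):S a1@(3,1):W a2@(1,3):NW
t=3: a0@(0,0):S a1@(3,0):W a2@(0,2):NW
t=4: a0@(1,0):S a1@(3,4):W a2@(4,1):NW
t=5: a0@(2,0):S a1@(3,3):W a2@(3,0):NW
t=6: a0@(3,0):S a1@(3,2):W a2@(2,4):NW
t=7: a0@(4,0):S a1@(3,1):W a2@(1,3):NW

1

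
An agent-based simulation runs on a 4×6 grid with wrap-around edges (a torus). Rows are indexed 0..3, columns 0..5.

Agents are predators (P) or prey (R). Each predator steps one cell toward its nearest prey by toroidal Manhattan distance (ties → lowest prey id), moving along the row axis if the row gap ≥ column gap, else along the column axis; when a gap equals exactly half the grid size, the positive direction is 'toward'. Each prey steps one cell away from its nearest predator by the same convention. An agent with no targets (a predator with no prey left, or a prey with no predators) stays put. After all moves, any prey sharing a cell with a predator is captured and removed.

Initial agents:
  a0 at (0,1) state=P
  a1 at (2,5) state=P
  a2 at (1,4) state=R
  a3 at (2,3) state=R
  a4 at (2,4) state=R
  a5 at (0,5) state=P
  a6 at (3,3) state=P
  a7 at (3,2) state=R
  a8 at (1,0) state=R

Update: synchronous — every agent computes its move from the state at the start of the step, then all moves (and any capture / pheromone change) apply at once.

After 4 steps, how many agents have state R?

t=1: a0@(3,1):P a1@(2,4):P a2@(0,4):R a3@(1,3):R a5@(1,5):P a6@(2,3):P a8@(2,0):R
t=2: a0@(2,1):P a1@(3,4):P a3@(0,3):R a5@(0,5):P a6@(1,3):P a8@(1,0):R
t=3: a0@(1,1):P a1@(0,4):P a3@(3,3):R a5@(0,4):P a6@(0,3):P a8@(0,0):R
t=4: a0@(0,1):P a1@(3,4):P a3@(2,3):R a5@(3,4):P a6@(3,3):P a8@(3,0):R

2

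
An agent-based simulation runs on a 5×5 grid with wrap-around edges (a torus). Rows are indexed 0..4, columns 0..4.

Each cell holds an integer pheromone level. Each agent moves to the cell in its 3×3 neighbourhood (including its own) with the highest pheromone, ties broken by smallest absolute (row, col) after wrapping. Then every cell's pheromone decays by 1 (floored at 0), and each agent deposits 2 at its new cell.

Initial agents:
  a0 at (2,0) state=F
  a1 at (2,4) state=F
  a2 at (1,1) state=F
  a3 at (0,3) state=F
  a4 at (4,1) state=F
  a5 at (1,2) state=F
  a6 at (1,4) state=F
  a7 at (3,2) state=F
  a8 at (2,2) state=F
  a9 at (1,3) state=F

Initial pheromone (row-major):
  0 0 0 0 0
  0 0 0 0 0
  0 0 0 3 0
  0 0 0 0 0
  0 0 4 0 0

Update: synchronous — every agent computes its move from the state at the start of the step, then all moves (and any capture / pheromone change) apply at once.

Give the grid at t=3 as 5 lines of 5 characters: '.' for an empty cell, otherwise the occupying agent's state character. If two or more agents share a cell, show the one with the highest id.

t=1: a0@(1,0) a1@(2,3) a2@(0,0) a3@(4,2) a4@(4,2) a5@(2,3) a6@(2,3) a7@(4,2) a8@(2,3) a9@(2,3) | pheromone: 2 0 0 0 0 / 2 0 0 0 0 / 0 0 0 12 0 / 0 0 0 0 0 / 0 0 9 0 0
t=2: a0@(0,0) a1@(2,3) a2@(0,0) a3@(4,2) a4@(4,2) a5@(2,3) a6@(2,3) a7@(4,2) a8@(2,3) a9@(2,3) | pheromone: 5 0 0 0 0 / 1 0 0 0 0 / 0 0 0 21 0 / 0 0 0 0 0 / 0 0 14 0 0
t=3: a0@(0,0) a1@(2,3) a2@(0,0) a3@(4,2) a4@(4,2) a5@(2,3) a6@(2,3) a7@(4,2) a8@(2,3) a9@(2,3) | pheromone: 8 0 0 0 0 / 0 0 0 0 0 / 0 0 0 30 0 / 0 0 0 0 0 / 0 0 19 0 0

F....
.....
...F.
.....
..F..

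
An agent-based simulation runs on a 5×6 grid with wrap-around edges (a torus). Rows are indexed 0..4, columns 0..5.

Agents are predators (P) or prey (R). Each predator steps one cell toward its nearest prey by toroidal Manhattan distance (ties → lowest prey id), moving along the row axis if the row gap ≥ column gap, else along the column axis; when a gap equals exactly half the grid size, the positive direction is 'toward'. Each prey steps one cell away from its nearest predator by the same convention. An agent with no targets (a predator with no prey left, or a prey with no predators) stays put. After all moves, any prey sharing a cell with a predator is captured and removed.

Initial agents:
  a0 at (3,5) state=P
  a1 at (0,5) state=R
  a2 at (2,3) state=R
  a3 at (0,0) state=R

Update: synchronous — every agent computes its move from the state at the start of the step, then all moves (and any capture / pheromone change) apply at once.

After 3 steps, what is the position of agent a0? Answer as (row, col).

t=1: a0@(4,5):P a1@(1,5):R a2@(2,2):R a3@(1,0):R
t=2: a0@(0,5):P a1@(2,5):R a2@(2,1):R a3@(2,0):R
t=3: a0@(1,5):P a1@(3,5):R a2@(3,1):R a3@(3,0):R

(1, 5)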